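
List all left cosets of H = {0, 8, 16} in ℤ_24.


H = {0, 8, 16}, |H| = 3
Number of cosets = |G|/|H| = 24/3 = 8
0 + H = {0, 8, 16}
1 + H = {1, 9, 17}
2 + H = {2, 10, 18}
3 + H = {3, 11, 19}
4 + H = {4, 12, 20}
5 + H = {5, 13, 21}
6 + H = {6, 14, 22}
7 + H = {7, 15, 23}

Cosets: 0+H={0,8,16}; 1+H={1,9,17}; 2+H={2,10,18}; 3+H={3,11,19}; 4+H={4,12,20}; 5+H={5,13,21}; 6+H={6,14,22}; 7+H={7,15,23}


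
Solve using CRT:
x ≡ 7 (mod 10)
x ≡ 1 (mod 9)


m₁ = 10, m₂ = 9, gcd = 1, so CRT applies. M = m₁·m₂ = 90
Let M₁ = M/m₁ = 9, M₂ = M/m₂ = 10
Find y₁ ≡ M₁⁻¹ (mod m₁): 9⁻¹ ≡ 9 (mod 10)
Find y₂ ≡ M₂⁻¹ (mod m₂): 10⁻¹ ≡ 1 (mod 9)
x = a₁·M₁·y₁ + a₂·M₂·y₂ = 7·9·9 + 1·10·1 = 577
Reduce mod 90: x ≡ 37
Check: 37 mod 10 = 7 ✓, 37 mod 9 = 1 ✓

x ≡ 37 (mod 90)


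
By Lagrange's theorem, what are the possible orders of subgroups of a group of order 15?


Lagrange's theorem: |H| divides |G|
|G| = 15
Divisors of 15: 1, 3, 5, 15

Possible subgroup orders: {1, 3, 5, 15}


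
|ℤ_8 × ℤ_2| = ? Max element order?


|ℤ_8 × ℤ_2| = 8 × 2 = 16
Max element order = lcm(8,2) = 8
Cyclic? No (gcd=2)

|ℤ_8×ℤ_2| = 16, max element order = 8


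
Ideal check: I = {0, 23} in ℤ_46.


Check ideal conditions for I = {0, 23} in ℤ_46:
(1) I is an additive subgroup? Yes
(2) For r ∈ ℤ_46 and a ∈ I: r·a ∈ I? Yes

Yes, I is an ideal of ℤ_46


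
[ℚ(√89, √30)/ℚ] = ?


[ℚ(√89,√30):ℚ] = [ℚ(√89,√30):ℚ(√89)]·[ℚ(√89):ℚ] = 2·2 = 4

[ℚ(√89, √30)/ℚ] = 4


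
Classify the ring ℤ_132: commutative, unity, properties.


ℤ_132 is a commutative ring with unity 1; 132 = 2×66 is composite, so 2·66 ≡ 0 gives zero divisors (not an integral domain)
Commutative: Yes
Integral domain: No
Has unity: Yes

ℤ_132: Commutative=Yes, Unity=Yes


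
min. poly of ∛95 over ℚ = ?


∛95 satisfies x³ - 95 = 0, irreducible over ℚ (no rational root; 95 is not a perfect cube)

Minimal polynomial: x³ - 95


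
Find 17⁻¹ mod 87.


Use the extended Euclidean algorithm to write 1 = 17·s + 87·t; then s mod 87 is the inverse.
Euclidean algorithm:
  17 = 0·87 + 17
  87 = 5·17 + 2
  17 = 8·2 + 1
  2 = 2·1 + 0
gcd(17,87) = 1
Back-substitution gives: 17·(41) + 87·(-8) = 1
So 17⁻¹ ≡ 41 ≡ 41 (mod 87)
Check: 17 × 41 = 697 ≡ 1 (mod 87) ✓

17⁻¹ ≡ 41 (mod 87)


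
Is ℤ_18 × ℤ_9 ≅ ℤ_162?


Comparing ℤ_18 × ℤ_9 and ℤ_162:
gcd(18,9) = 9 ≠ 1. Max element order in ℤ_18×ℤ_9 is lcm(18,9) = 18 < 162, so it has no element of order 162

No, ℤ_18 × ℤ_9 ≇ ℤ_162


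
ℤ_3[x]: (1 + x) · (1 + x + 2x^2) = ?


Expand and collect like terms; reduce coefficients mod 3:
x^0: 1·1 = 1 ≡ 1 (mod 3)
x^1: 1·1 + 1·1 = 2 ≡ 2 (mod 3)
x^2: 1·2 + 1·1 = 3 ≡ 0 (mod 3)
x^3: 1·2 = 2 ≡ 2 (mod 3)
Result: 1 + 2x + 2x^3

f · g = 1 + 2x + 2x^3


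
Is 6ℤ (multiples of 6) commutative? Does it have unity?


6ℤ is a commutative ring under +,× but has no multiplicative identity (1 ∉ 6ℤ); it has no zero divisors, but without unity it is not an integral domain
Commutative: Yes
Integral domain: No
Has unity: No

6ℤ (multiples of 6): Commutative=Yes, Unity=No


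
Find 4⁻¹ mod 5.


Use the extended Euclidean algorithm to write 1 = 4·s + 5·t; then s mod 5 is the inverse.
Euclidean algorithm:
  4 = 0·5 + 4
  5 = 1·4 + 1
  4 = 4·1 + 0
gcd(4,5) = 1
Back-substitution gives: 4·(-1) + 5·(1) = 1
So 4⁻¹ ≡ -1 ≡ 4 (mod 5)
Check: 4 × 4 = 16 ≡ 1 (mod 5) ✓

4⁻¹ ≡ 4 (mod 5)


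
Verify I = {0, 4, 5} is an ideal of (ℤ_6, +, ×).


Check ideal conditions for I = {0, 4, 5} in ℤ_6:
(1) I is an additive subgroup? No
(2) For r ∈ ℤ_6 and a ∈ I: r·a ∈ I? No  [counterexample: r=2, a=4, r·a mod 6 = 2 ∉ I]

No, I is not an ideal of ℤ_6


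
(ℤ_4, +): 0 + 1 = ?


Operation: addition mod 4
0 + 1 = (a + b) mod 4 with a = 0, b = 1

0 + 1 = 1


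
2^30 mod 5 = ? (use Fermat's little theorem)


Fermat's little theorem: if p is prime and gcd(a,p)=1, then a^(p-1) ≡ 1 (mod p)
p = 5 is prime, gcd(2,5) = 1
Reduce exponent: 30 mod 4 = 2
So 2^30 ≡ 2^2 (mod 5)
2^2 mod 5 = 4

2^30 ≡ 4 (mod 5)


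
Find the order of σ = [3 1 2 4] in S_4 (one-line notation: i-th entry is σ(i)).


Cycle decomposition: (1 3 2)
Cycle lengths: 3
Order = lcm(3) = 3

ord(σ) = 3


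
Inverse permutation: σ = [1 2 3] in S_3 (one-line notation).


To find σ⁻¹, swap domain and range:
σ(1) = 1 → σ⁻¹(1) = 1
σ(2) = 2 → σ⁻¹(2) = 2
σ(3) = 3 → σ⁻¹(3) = 3

σ⁻¹ = [1 2 3]


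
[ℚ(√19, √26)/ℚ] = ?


[ℚ(√19,√26):ℚ] = [ℚ(√19,√26):ℚ(√19)]·[ℚ(√19):ℚ] = 2·2 = 4

[ℚ(√19, √26)/ℚ] = 4


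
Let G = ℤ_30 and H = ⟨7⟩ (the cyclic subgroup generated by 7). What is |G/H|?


|⟨7⟩| = n / gcd(7, 30) = 30 / 1 = 30
H is normal (ℤ_30 is abelian).
|G/H| = |G| / |H| = 30 / 30 = 1

|G/H| = 1


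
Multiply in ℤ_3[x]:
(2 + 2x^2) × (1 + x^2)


Expand and collect like terms; reduce coefficients mod 3:
x^0: 2·1 = 2 ≡ 2 (mod 3)
x^1: 2·0 + 0·1 = 0 ≡ 0 (mod 3)
x^2: 2·1 + 0·0 + 2·1 = 4 ≡ 1 (mod 3)
x^3: 0·1 + 2·0 = 0 ≡ 0 (mod 3)
x^4: 2·1 = 2 ≡ 2 (mod 3)
Result: 2 + x^2 + 2x^4

f · g = 2 + x^2 + 2x^4


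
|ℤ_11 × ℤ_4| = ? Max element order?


|ℤ_11 × ℤ_4| = 11 × 4 = 44
Max element order = lcm(11,4) = 44
Cyclic? Yes (gcd=1)

|ℤ_11×ℤ_4| = 44, max element order = 44


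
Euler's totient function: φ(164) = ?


Factor n: 164 = 2^2 × 41
φ(n) = n · ∏(1 - 1/p) over distinct primes p | n
φ(164) = 164 · (1 - 1/2) · (1 - 1/41) = 80

φ(164) = 80


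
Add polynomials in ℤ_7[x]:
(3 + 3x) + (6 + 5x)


Add coefficients mod 7:
x^0: 3 + 6 = 2 (mod 7)
x^1: 3 + 5 = 1 (mod 7)
Result: 2 + x

f + g = 2 + x


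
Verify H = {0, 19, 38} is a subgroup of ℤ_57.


Subgroup test for H = {0, 19, 38} in (ℤ_57, +):
(1) 0 ∈ H? Yes
(2) Closure: for all a,b ∈ H, (a+b) mod 57 ∈ H? Yes
(3) Inverses: for all a ∈ H, -a mod 57 ∈ H? Yes

Yes, H is a subgroup of ℤ_57


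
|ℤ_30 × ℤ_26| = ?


|A × B| = |A| · |B|
|ℤ_30 × ℤ_26| = 30 × 26 = 780

|ℤ_30 × ℤ_26| = 780


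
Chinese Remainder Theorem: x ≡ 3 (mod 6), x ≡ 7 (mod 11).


m₁ = 6, m₂ = 11, gcd = 1, so CRT applies. M = m₁·m₂ = 66
Let M₁ = M/m₁ = 11, M₂ = M/m₂ = 6
Find y₁ ≡ M₁⁻¹ (mod m₁): 11⁻¹ ≡ 5 (mod 6)
Find y₂ ≡ M₂⁻¹ (mod m₂): 6⁻¹ ≡ 2 (mod 11)
x = a₁·M₁·y₁ + a₂·M₂·y₂ = 3·11·5 + 7·6·2 = 249
Reduce mod 66: x ≡ 51
Check: 51 mod 6 = 3 ✓, 51 mod 11 = 7 ✓

x ≡ 51 (mod 66)


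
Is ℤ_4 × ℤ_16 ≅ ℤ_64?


Comparing ℤ_4 × ℤ_16 and ℤ_64:
gcd(4,16) = 4 ≠ 1. Max element order in ℤ_4×ℤ_16 is lcm(4,16) = 16 < 64, so it has no element of order 64

No, ℤ_4 × ℤ_16 ≇ ℤ_64


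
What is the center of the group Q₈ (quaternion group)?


Z(G) = {g ∈ G | gx = xg for all x ∈ G}
In Q₈ = {±1, ±i, ±j, ±k}, only ±1 commute with every element

Z(Q₈ (quaternion group)) = {1, -1}


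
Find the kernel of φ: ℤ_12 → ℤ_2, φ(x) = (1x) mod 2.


Kernel = preimage of identity
ker(φ) = {x ∈ ℤ_12 : 1x ≡ 0 (mod 2)}. Since 2 | 12, φ is well-defined. The kernel is the cyclic subgroup ⟨2⟩ of ℤ_12 (order 6), i.e. {0, 2, 4, 6, 8, 10}

ker(φ) = {0, 2, 4, 6, 8, 10}


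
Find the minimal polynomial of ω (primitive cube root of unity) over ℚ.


ω satisfies x² + x + 1 = 0 (the cyclotomic polynomial Φ₃)

Minimal polynomial: x² + x + 1


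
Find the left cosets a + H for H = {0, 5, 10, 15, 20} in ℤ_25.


H = {0, 5, 10, 15, 20}, |H| = 5
Number of cosets = |G|/|H| = 25/5 = 5
0 + H = {0, 5, 10, 15, 20}
1 + H = {1, 6, 11, 16, 21}
2 + H = {2, 7, 12, 17, 22}
3 + H = {3, 8, 13, 18, 23}
4 + H = {4, 9, 14, 19, 24}

Cosets: 0+H={0,5,10,15,20}; 1+H={1,6,11,16,21}; 2+H={2,7,12,17,22}; 3+H={3,8,13,18,23}; 4+H={4,9,14,19,24}


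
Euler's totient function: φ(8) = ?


φ(n) = count of k ∈ {1,...,n} with gcd(k,n)=1
Coprimes to 8: {1, 3, 5, 7}
Count: 4

φ(8) = 4


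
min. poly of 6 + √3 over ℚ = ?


Let α = 6 + √3. Then α - 6 = √3, so (α - 6)² = 3, giving α² - 12α + 33 = 0. Degree 2 and α ∉ ℚ, so this is the minimal polynomial.

Minimal polynomial: x² - 12x + 33


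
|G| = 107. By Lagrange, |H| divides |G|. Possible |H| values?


Lagrange's theorem: |H| divides |G|
|G| = 107
Divisors of 107: 1, 107

Possible subgroup orders: {1, 107}


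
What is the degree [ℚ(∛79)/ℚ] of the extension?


∛79 has minimal polynomial x³ - 79 (irreducible over ℚ since 79 is not a perfect cube)

[ℚ(∛79)/ℚ] = 3


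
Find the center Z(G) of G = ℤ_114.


Z(G) = {g ∈ G | gx = xg for all x ∈ G}
ℤ_114 is abelian, so Z(G) = G

Z(ℤ_114) = ℤ_114


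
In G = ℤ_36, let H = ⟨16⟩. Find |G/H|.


|⟨16⟩| = n / gcd(16, 36) = 36 / 4 = 9
H is normal (ℤ_36 is abelian).
|G/H| = |G| / |H| = 36 / 9 = 4

|G/H| = 4


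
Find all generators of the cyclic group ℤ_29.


g generates ℤ_n iff gcd(g,n) = 1
Prime factors of 29: 29
Generators are g ∈ {1,...,28} not divisible by any of these primes.
Generators: {1, 2, 3, 4, 5, 6, 7, 8, 9, 10, 11, 12, 13, 14, 15, 16, 17, 18, 19, 20, 21, 22, 23, 24, 25, 26, 27, 28}
Number of generators = φ(29) = 28

Generators of ℤ_29 = {1, 2, 3, 4, 5, 6, 7, 8, 9, 10, 11, 12, 13, 14, 15, 16, 17, 18, 19, 20, 21, 22, 23, 24, 25, 26, 27, 28}


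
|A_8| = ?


|A_n| = n!/2 (even permutations)
|A_8| = 8!/2 = 40320/2 = 20160

|A_8| = 20160


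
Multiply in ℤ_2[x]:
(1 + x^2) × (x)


Expand and collect like terms; reduce coefficients mod 2:
x^0: 1·0 = 0 ≡ 0 (mod 2)
x^1: 1·1 + 0·0 = 1 ≡ 1 (mod 2)
x^2: 0·1 + 1·0 = 0 ≡ 0 (mod 2)
x^3: 1·1 = 1 ≡ 1 (mod 2)
Result: x + x^3

f · g = x + x^3


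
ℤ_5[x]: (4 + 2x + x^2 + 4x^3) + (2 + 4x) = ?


Add coefficients mod 5:
x^0: 4 + 2 = 1 (mod 5)
x^1: 2 + 4 = 1 (mod 5)
x^2: 1 + 0 = 1 (mod 5)
x^3: 4 + 0 = 4 (mod 5)
Result: 1 + x + x^2 + 4x^3

f + g = 1 + x + x^2 + 4x^3


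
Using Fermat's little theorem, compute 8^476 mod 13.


Fermat's little theorem: if p is prime and gcd(a,p)=1, then a^(p-1) ≡ 1 (mod p)
p = 13 is prime, gcd(8,13) = 1
Reduce exponent: 476 mod 12 = 8
So 8^476 ≡ 8^8 (mod 13)
8^8 mod 13 = 1

8^476 ≡ 1 (mod 13)


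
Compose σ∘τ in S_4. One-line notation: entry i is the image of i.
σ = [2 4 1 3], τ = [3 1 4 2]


σ∘τ: apply τ first, then σ
1 →τ 3 →σ 1
2 →τ 1 →σ 2
3 →τ 4 →σ 3
4 →τ 2 →σ 4

σ∘τ = [1 2 3 4]


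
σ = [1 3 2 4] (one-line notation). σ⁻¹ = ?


To find σ⁻¹, swap domain and range:
σ(1) = 1 → σ⁻¹(1) = 1
σ(2) = 3 → σ⁻¹(3) = 2
σ(3) = 2 → σ⁻¹(2) = 3
σ(4) = 4 → σ⁻¹(4) = 4

σ⁻¹ = [1 3 2 4]


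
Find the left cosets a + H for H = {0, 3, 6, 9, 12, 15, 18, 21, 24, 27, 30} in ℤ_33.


H = {0, 3, 6, 9, 12, 15, 18, 21, 24, 27, 30}, |H| = 11
Number of cosets = |G|/|H| = 33/11 = 3
0 + H = {0, 3, 6, 9, 12, 15, 18, 21, 24, 27, 30}
1 + H = {1, 4, 7, 10, 13, 16, 19, 22, 25, 28, 31}
2 + H = {2, 5, 8, 11, 14, 17, 20, 23, 26, 29, 32}

Cosets: 0+H={0,3,6,9,12,15,18,21,24,27,30}; 1+H={1,4,7,10,13,16,19,22,25,28,31}; 2+H={2,5,8,11,14,17,20,23,26,29,32}


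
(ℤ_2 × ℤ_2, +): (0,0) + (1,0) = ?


Operation: componentwise addition mod (2, 2)
(0,0) + (1,0) = ((a₁+b₁) mod 2, (a₂+b₂) mod 2) with a = (0,0), b = (1,0)

(0,0) + (1,0) = (1,0)


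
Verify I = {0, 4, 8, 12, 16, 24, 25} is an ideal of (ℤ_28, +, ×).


Check ideal conditions for I = {0, 4, 8, 12, 16, 24, 25} in ℤ_28:
(1) I is an additive subgroup? No
(2) For r ∈ ℤ_28 and a ∈ I: r·a ∈ I? No  [counterexample: r=2, a=24, r·a mod 28 = 20 ∉ I]

No, I is not an ideal of ℤ_28


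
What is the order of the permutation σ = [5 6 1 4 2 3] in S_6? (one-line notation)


Cycle decomposition: (1 5 2 6 3)
Cycle lengths: 5
Order = lcm(5) = 5

ord(σ) = 5


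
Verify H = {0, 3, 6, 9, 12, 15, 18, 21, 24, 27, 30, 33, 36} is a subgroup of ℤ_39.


Subgroup test for H = {0, 3, 6, 9, 12, 15, 18, 21, 24, 27, 30, 33, 36} in (ℤ_39, +):
(1) 0 ∈ H? Yes
(2) Closure: for all a,b ∈ H, (a+b) mod 39 ∈ H? Yes
(3) Inverses: for all a ∈ H, -a mod 39 ∈ H? Yes

Yes, H is a subgroup of ℤ_39


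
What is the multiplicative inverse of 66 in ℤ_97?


Use the extended Euclidean algorithm to write 1 = 66·s + 97·t; then s mod 97 is the inverse.
Euclidean algorithm:
  66 = 0·97 + 66
  97 = 1·66 + 31
  66 = 2·31 + 4
  31 = 7·4 + 3
  4 = 1·3 + 1
  3 = 3·1 + 0
gcd(66,97) = 1
Back-substitution gives: 66·(25) + 97·(-17) = 1
So 66⁻¹ ≡ 25 ≡ 25 (mod 97)
Check: 66 × 25 = 1650 ≡ 1 (mod 97) ✓

66⁻¹ ≡ 25 (mod 97)


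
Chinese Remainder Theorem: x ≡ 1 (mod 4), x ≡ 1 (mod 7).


m₁ = 4, m₂ = 7, gcd = 1, so CRT applies. M = m₁·m₂ = 28
Let M₁ = M/m₁ = 7, M₂ = M/m₂ = 4
Find y₁ ≡ M₁⁻¹ (mod m₁): 7⁻¹ ≡ 3 (mod 4)
Find y₂ ≡ M₂⁻¹ (mod m₂): 4⁻¹ ≡ 2 (mod 7)
x = a₁·M₁·y₁ + a₂·M₂·y₂ = 1·7·3 + 1·4·2 = 29
Reduce mod 28: x ≡ 1
Check: 1 mod 4 = 1 ✓, 1 mod 7 = 1 ✓

x ≡ 1 (mod 28)


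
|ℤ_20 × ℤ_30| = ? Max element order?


|ℤ_20 × ℤ_30| = 20 × 30 = 600
Max element order = lcm(20,30) = 60
Cyclic? No (gcd=10)

|ℤ_20×ℤ_30| = 600, max element order = 60


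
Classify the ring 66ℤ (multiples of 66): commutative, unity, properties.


66ℤ is a commutative ring under +,× but has no multiplicative identity (1 ∉ 66ℤ); it has no zero divisors, but without unity it is not an integral domain
Commutative: Yes
Integral domain: No
Has unity: No

66ℤ (multiples of 66): Commutative=Yes, Unity=No


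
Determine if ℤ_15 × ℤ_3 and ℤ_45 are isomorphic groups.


Comparing ℤ_15 × ℤ_3 and ℤ_45:
gcd(15,3) = 3 ≠ 1. Max element order in ℤ_15×ℤ_3 is lcm(15,3) = 15 < 45, so it has no element of order 45

No, ℤ_15 × ℤ_3 ≇ ℤ_45


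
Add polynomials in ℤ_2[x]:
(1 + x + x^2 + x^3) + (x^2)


Add coefficients mod 2:
x^0: 1 + 0 = 1 (mod 2)
x^1: 1 + 0 = 1 (mod 2)
x^2: 1 + 1 = 0 (mod 2)
x^3: 1 + 0 = 1 (mod 2)
Result: 1 + x + x^3

f + g = 1 + x + x^3


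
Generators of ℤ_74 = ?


g generates ℤ_n iff gcd(g,n) = 1
Prime factors of 74: 2, 37
Generators are g ∈ {1,...,73} not divisible by any of these primes.
Generators: {1, 3, 5, 7, 9, 11, 13, 15, 17, 19, 21, 23, 25, 27, 29, 31, 33, 35, 39, 41, 43, 45, 47, 49, 51, 53, 55, 57, 59, 61, 63, 65, 67, 69, 71, 73}
Number of generators = φ(74) = 36

Generators of ℤ_74 = {1, 3, 5, 7, 9, 11, 13, 15, 17, 19, 21, 23, 25, 27, 29, 31, 33, 35, 39, 41, 43, 45, 47, 49, 51, 53, 55, 57, 59, 61, 63, 65, 67, 69, 71, 73}


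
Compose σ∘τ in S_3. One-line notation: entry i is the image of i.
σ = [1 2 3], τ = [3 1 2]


σ∘τ: apply τ first, then σ
1 →τ 3 →σ 3
2 →τ 1 →σ 1
3 →τ 2 →σ 2

σ∘τ = [3 1 2]


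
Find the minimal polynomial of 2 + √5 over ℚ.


Let α = 2 + √5. Then α - 2 = √5, so (α - 2)² = 5, giving α² - 4α - 1 = 0. Degree 2 and α ∉ ℚ, so this is the minimal polynomial.

Minimal polynomial: x² - 4x - 1


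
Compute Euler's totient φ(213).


Factor n: 213 = 3 × 71
φ(n) = n · ∏(1 - 1/p) over distinct primes p | n
φ(213) = 213 · (1 - 1/3) · (1 - 1/71) = 140

φ(213) = 140


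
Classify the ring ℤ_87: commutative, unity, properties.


ℤ_87 is a commutative ring with unity 1; 87 = 3×29 is composite, so 3·29 ≡ 0 gives zero divisors (not an integral domain)
Commutative: Yes
Integral domain: No
Has unity: Yes

ℤ_87: Commutative=Yes, Unity=Yes


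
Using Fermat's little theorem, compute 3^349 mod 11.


Fermat's little theorem: if p is prime and gcd(a,p)=1, then a^(p-1) ≡ 1 (mod p)
p = 11 is prime, gcd(3,11) = 1
Reduce exponent: 349 mod 10 = 9
So 3^349 ≡ 3^9 (mod 11)
3^9 mod 11 = 4

3^349 ≡ 4 (mod 11)


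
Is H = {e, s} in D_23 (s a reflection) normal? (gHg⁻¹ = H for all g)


H = {e, s} in D_23 (s a reflection)
r·s·r⁻¹ = sr⁻² ≠ s for n ≥ 3, so {e, s} is not closed under conjugation

No, not a normal subgroup


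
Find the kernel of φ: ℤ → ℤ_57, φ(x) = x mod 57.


Kernel = preimage of identity
ker(φ) = {x ∈ ℤ : x ≡ 0 (mod 57)} = 57ℤ = {0, ±57, ±114, ...}

ker(φ) = 57ℤ


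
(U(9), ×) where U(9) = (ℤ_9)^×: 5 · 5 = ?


Operation: multiplication mod 9
5 · 5 = (a × b) mod 9 with a = 5, b = 5

5 · 5 = 7


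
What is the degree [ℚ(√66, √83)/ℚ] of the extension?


[ℚ(√66,√83):ℚ] = [ℚ(√66,√83):ℚ(√66)]·[ℚ(√66):ℚ] = 2·2 = 4

[ℚ(√66, √83)/ℚ] = 4


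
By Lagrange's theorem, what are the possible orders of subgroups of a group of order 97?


Lagrange's theorem: |H| divides |G|
|G| = 97
Divisors of 97: 1, 97

Possible subgroup orders: {1, 97}


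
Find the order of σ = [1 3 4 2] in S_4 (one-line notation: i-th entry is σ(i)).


Cycle decomposition: (2 3 4)
Cycle lengths: 3
Order = lcm(3) = 3

ord(σ) = 3


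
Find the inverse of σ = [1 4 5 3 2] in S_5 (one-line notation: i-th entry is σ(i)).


To find σ⁻¹, swap domain and range:
σ(1) = 1 → σ⁻¹(1) = 1
σ(2) = 4 → σ⁻¹(4) = 2
σ(3) = 5 → σ⁻¹(5) = 3
σ(4) = 3 → σ⁻¹(3) = 4
σ(5) = 2 → σ⁻¹(2) = 5

σ⁻¹ = [1 5 4 2 3]


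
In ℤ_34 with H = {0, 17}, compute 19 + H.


19 + H = {19 + h (mod 34) : h ∈ H}
19+0=19, 19+17=2
19 + H = {2, 19} = 2 + H

19 + H = {2, 19}


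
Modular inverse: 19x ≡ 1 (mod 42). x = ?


Use the extended Euclidean algorithm to write 1 = 19·s + 42·t; then s mod 42 is the inverse.
Euclidean algorithm:
  19 = 0·42 + 19
  42 = 2·19 + 4
  19 = 4·4 + 3
  4 = 1·3 + 1
  3 = 3·1 + 0
gcd(19,42) = 1
Back-substitution gives: 19·(-11) + 42·(5) = 1
So 19⁻¹ ≡ -11 ≡ 31 (mod 42)
Check: 19 × 31 = 589 ≡ 1 (mod 42) ✓

19⁻¹ ≡ 31 (mod 42)


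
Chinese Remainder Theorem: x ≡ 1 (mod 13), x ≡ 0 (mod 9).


m₁ = 13, m₂ = 9, gcd = 1, so CRT applies. M = m₁·m₂ = 117
Let M₁ = M/m₁ = 9, M₂ = M/m₂ = 13
Find y₁ ≡ M₁⁻¹ (mod m₁): 9⁻¹ ≡ 3 (mod 13)
Find y₂ ≡ M₂⁻¹ (mod m₂): 13⁻¹ ≡ 7 (mod 9)
x = a₁·M₁·y₁ + a₂·M₂·y₂ = 1·9·3 + 0·13·7 = 27
Reduce mod 117: x ≡ 27
Check: 27 mod 13 = 1 ✓, 27 mod 9 = 0 ✓

x ≡ 27 (mod 117)


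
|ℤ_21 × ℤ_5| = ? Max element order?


|ℤ_21 × ℤ_5| = 21 × 5 = 105
Max element order = lcm(21,5) = 105
Cyclic? Yes (gcd=1)

|ℤ_21×ℤ_5| = 105, max element order = 105


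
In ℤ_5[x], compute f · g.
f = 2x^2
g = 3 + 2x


Expand and collect like terms; reduce coefficients mod 5:
x^0: 0·3 = 0 ≡ 0 (mod 5)
x^1: 0·2 + 0·3 = 0 ≡ 0 (mod 5)
x^2: 0·2 + 2·3 = 6 ≡ 1 (mod 5)
x^3: 2·2 = 4 ≡ 4 (mod 5)
Result: x^2 + 4x^3

f · g = x^2 + 4x^3


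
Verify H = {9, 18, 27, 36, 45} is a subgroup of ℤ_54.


Subgroup test for H = {9, 18, 27, 36, 45} in (ℤ_54, +):
(1) 0 ∈ H? No
(2) Closure: for all a,b ∈ H, (a+b) mod 54 ∈ H? No  [counterexample: 9 + 45 = 0 ∉ H]
(3) Inverses: for all a ∈ H, -a mod 54 ∈ H? Yes

No, H is not a subgroup of ℤ_54


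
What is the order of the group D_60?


|D_n| = 2n (n rotations and n reflections)
|D_60| = 2×60 = 120

|D_60| = 120


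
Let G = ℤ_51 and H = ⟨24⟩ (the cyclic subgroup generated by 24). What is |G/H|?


|⟨24⟩| = n / gcd(24, 51) = 51 / 3 = 17
H is normal (ℤ_51 is abelian).
|G/H| = |G| / |H| = 51 / 17 = 3

|G/H| = 3


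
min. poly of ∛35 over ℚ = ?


∛35 satisfies x³ - 35 = 0, irreducible over ℚ (no rational root; 35 is not a perfect cube)

Minimal polynomial: x³ - 35


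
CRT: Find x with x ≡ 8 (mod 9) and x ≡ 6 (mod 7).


m₁ = 9, m₂ = 7, gcd = 1, so CRT applies. M = m₁·m₂ = 63
Let M₁ = M/m₁ = 7, M₂ = M/m₂ = 9
Find y₁ ≡ M₁⁻¹ (mod m₁): 7⁻¹ ≡ 4 (mod 9)
Find y₂ ≡ M₂⁻¹ (mod m₂): 9⁻¹ ≡ 4 (mod 7)
x = a₁·M₁·y₁ + a₂·M₂·y₂ = 8·7·4 + 6·9·4 = 440
Reduce mod 63: x ≡ 62
Check: 62 mod 9 = 8 ✓, 62 mod 7 = 6 ✓

x ≡ 62 (mod 63)


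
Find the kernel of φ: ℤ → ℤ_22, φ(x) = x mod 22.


Kernel = preimage of identity
ker(φ) = {x ∈ ℤ : x ≡ 0 (mod 22)} = 22ℤ = {0, ±22, ±44, ...}

ker(φ) = 22ℤ


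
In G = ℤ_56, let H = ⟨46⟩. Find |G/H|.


|⟨46⟩| = n / gcd(46, 56) = 56 / 2 = 28
H is normal (ℤ_56 is abelian).
|G/H| = |G| / |H| = 56 / 28 = 2

|G/H| = 2


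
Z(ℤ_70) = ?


Z(G) = {g ∈ G | gx = xg for all x ∈ G}
ℤ_70 is abelian, so Z(G) = G

Z(ℤ_70) = ℤ_70


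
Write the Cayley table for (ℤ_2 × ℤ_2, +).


Elements: {(0,0), (0,1), (1,0), (1,1)}
Operation: componentwise addition mod (2, 2)
Entry (a, b) = ((a₁+b₁) mod 2, (a₂+b₂) mod 2)

Cayley table:
      | (0,0) | (0,1) | (1,0) | (1,1)
(0,0) | (0,0) | (0,1) | (1,0) | (1,1)
(0,1) | (0,1) | (0,0) | (1,1) | (1,0)
(1,0) | (1,0) | (1,1) | (0,0) | (0,1)
(1,1) | (1,1) | (1,0) | (0,1) | (0,0)


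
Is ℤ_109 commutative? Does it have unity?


ℤ_109 is a commutative ring with unity 1; 109 is prime, so ℤ_109 is a field (hence an integral domain)
Commutative: Yes
Integral domain: Yes
Has unity: Yes

ℤ_109: Commutative=Yes, Unity=Yes


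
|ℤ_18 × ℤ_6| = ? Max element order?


|ℤ_18 × ℤ_6| = 18 × 6 = 108
Max element order = lcm(18,6) = 18
Cyclic? No (gcd=6)

|ℤ_18×ℤ_6| = 108, max element order = 18


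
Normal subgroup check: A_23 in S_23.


H = A_23 in S_23
A_23 has index 2 in S_23, and every subgroup of index 2 is normal

Yes, normal subgroup


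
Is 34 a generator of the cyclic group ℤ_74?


g generates ℤ_n iff gcd(g, n) = 1
gcd(34, 74) = 2
Since gcd = 2 ≠ 1, ⟨34⟩ has order 37 < 74, so 34 is not a generator.

No, 34 does not generate ℤ_74


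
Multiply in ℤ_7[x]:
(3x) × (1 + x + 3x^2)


Expand and collect like terms; reduce coefficients mod 7:
x^0: 0·1 = 0 ≡ 0 (mod 7)
x^1: 0·1 + 3·1 = 3 ≡ 3 (mod 7)
x^2: 0·3 + 3·1 = 3 ≡ 3 (mod 7)
x^3: 3·3 = 9 ≡ 2 (mod 7)
Result: 3x + 3x^2 + 2x^3

f · g = 3x + 3x^2 + 2x^3


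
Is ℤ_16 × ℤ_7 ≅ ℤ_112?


Comparing ℤ_16 × ℤ_7 and ℤ_112:
gcd(16,7) = 1, so ℤ_16 × ℤ_7 ≅ ℤ_112 (CRT)

Yes, ℤ_16 × ℤ_7 ≅ ℤ_112


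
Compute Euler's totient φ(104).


Factor n: 104 = 2^3 × 13
φ(n) = n · ∏(1 - 1/p) over distinct primes p | n
φ(104) = 104 · (1 - 1/2) · (1 - 1/13) = 48

φ(104) = 48


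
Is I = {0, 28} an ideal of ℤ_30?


Check ideal conditions for I = {0, 28} in ℤ_30:
(1) I is an additive subgroup? No
(2) For r ∈ ℤ_30 and a ∈ I: r·a ∈ I? No  [counterexample: r=2, a=28, r·a mod 30 = 26 ∉ I]

No, I is not an ideal of ℤ_30


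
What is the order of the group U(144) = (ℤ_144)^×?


U(n) is the group of units mod n; |U(n)| = φ(n)
|U(144)| = φ(144) = 48

|U(144) = (ℤ_144)^×| = 48


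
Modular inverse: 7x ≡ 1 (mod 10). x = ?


Use the extended Euclidean algorithm to write 1 = 7·s + 10·t; then s mod 10 is the inverse.
Euclidean algorithm:
  7 = 0·10 + 7
  10 = 1·7 + 3
  7 = 2·3 + 1
  3 = 3·1 + 0
gcd(7,10) = 1
Back-substitution gives: 7·(3) + 10·(-2) = 1
So 7⁻¹ ≡ 3 ≡ 3 (mod 10)
Check: 7 × 3 = 21 ≡ 1 (mod 10) ✓

7⁻¹ ≡ 3 (mod 10)


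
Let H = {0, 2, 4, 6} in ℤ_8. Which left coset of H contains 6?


6 + H = {6 + h (mod 8) : h ∈ H}
6+0=6, 6+2=0, 6+4=2, 6+6=4
6 + H = {0, 2, 4, 6} = 0 + H

6 + H = {0, 2, 4, 6}


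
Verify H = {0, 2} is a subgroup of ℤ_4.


Subgroup test for H = {0, 2} in (ℤ_4, +):
(1) 0 ∈ H? Yes
(2) Closure: for all a,b ∈ H, (a+b) mod 4 ∈ H? Yes
(3) Inverses: for all a ∈ H, -a mod 4 ∈ H? Yes

Yes, H is a subgroup of ℤ_4


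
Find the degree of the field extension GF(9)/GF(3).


GF(9) = GF(3^2), so the extension degree is 2

[GF(9)/GF(3)] = 2


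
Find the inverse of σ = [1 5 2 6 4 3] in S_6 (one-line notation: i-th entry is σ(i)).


To find σ⁻¹, swap domain and range:
σ(1) = 1 → σ⁻¹(1) = 1
σ(2) = 5 → σ⁻¹(5) = 2
σ(3) = 2 → σ⁻¹(2) = 3
σ(4) = 6 → σ⁻¹(6) = 4
σ(5) = 4 → σ⁻¹(4) = 5
σ(6) = 3 → σ⁻¹(3) = 6

σ⁻¹ = [1 3 6 5 2 4]


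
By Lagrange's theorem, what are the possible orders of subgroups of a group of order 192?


Lagrange's theorem: |H| divides |G|
|G| = 192
Divisors of 192: 1, 2, 3, 4, 6, 8, 12, 16, 24, 32, 48, 64, 96, 192

Possible subgroup orders: {1, 2, 3, 4, 6, 8, 12, 16, 24, 32, 48, 64, 96, 192}


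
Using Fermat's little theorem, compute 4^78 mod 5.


Fermat's little theorem: if p is prime and gcd(a,p)=1, then a^(p-1) ≡ 1 (mod p)
p = 5 is prime, gcd(4,5) = 1
Reduce exponent: 78 mod 4 = 2
So 4^78 ≡ 4^2 (mod 5)
4^2 mod 5 = 1

4^78 ≡ 1 (mod 5)


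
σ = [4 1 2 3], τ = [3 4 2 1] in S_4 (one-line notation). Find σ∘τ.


σ∘τ: apply τ first, then σ
1 →τ 3 →σ 2
2 →τ 4 →σ 3
3 →τ 2 →σ 1
4 →τ 1 →σ 4

σ∘τ = [2 3 1 4]


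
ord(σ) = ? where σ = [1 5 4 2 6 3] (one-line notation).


Cycle decomposition: (2 5 6 3 4)
Cycle lengths: 5
Order = lcm(5) = 5

ord(σ) = 5


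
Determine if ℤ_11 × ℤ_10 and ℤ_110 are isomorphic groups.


Comparing ℤ_11 × ℤ_10 and ℤ_110:
gcd(11,10) = 1, so ℤ_11 × ℤ_10 ≅ ℤ_110 (CRT)

Yes, ℤ_11 × ℤ_10 ≅ ℤ_110


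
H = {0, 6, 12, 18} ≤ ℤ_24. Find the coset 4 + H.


4 + H = {4 + h (mod 24) : h ∈ H}
4+0=4, 4+6=10, 4+12=16, 4+18=22

4 + H = {4, 10, 16, 22}


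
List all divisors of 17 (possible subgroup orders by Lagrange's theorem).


Lagrange's theorem: |H| divides |G|
|G| = 17
Divisors of 17: 1, 17

Possible subgroup orders: {1, 17}


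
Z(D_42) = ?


Z(G) = {g ∈ G | gx = xg for all x ∈ G}
For even n, Z(D_n) = {e, r^(n/2)}: the 180° rotation r^21 commutes with every reflection and rotation

Z(D_42) = {e, r^21}


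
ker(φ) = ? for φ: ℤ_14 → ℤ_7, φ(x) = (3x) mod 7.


Kernel = preimage of identity
ker(φ) = {x ∈ ℤ_14 : 3x ≡ 0 (mod 7)}. Since 7 | 14, φ is well-defined. The kernel is the cyclic subgroup ⟨7⟩ of ℤ_14 (order 2), i.e. {0, 7}

ker(φ) = {0, 7}


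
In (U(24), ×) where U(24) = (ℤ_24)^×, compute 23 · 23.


Operation: multiplication mod 24
23 · 23 = (a × b) mod 24 with a = 23, b = 23

23 · 23 = 1


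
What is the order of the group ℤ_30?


ℤ_n has n elements.

|ℤ_30| = 30


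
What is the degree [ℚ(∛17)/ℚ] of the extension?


∛17 has minimal polynomial x³ - 17 (irreducible over ℚ since 17 is not a perfect cube)

[ℚ(∛17)/ℚ] = 3


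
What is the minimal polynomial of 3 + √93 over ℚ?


Let α = 3 + √93. Then α - 3 = √93, so (α - 3)² = 93, giving α² - 6α - 84 = 0. Degree 2 and α ∉ ℚ, so this is the minimal polynomial.

Minimal polynomial: x² - 6x - 84


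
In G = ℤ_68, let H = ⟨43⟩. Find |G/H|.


|⟨43⟩| = n / gcd(43, 68) = 68 / 1 = 68
H is normal (ℤ_68 is abelian).
|G/H| = |G| / |H| = 68 / 68 = 1

|G/H| = 1


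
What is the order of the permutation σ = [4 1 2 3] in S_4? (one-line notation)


Cycle decomposition: (1 4 3 2)
Cycle lengths: 4
Order = lcm(4) = 4

ord(σ) = 4


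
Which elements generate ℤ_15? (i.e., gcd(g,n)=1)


g generates ℤ_n iff gcd(g,n) = 1
Checking each g ∈ {1,...,14}:
gcd(1,15) = 1
gcd(2,15) = 1
gcd(3,15) = 3
gcd(4,15) = 1
gcd(5,15) = 5
gcd(6,15) = 3
gcd(7,15) = 1
gcd(8,15) = 1
gcd(9,15) = 3
gcd(10,15) = 5
gcd(11,15) = 1
gcd(12,15) = 3
gcd(13,15) = 1
gcd(14,15) = 1
Generators: {1, 2, 4, 7, 8, 11, 13, 14}
Number of generators = φ(15) = 8

Generators of ℤ_15 = {1, 2, 4, 7, 8, 11, 13, 14}


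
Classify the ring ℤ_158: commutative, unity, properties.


ℤ_158 is a commutative ring with unity 1; 158 = 2×79 is composite, so 2·79 ≡ 0 gives zero divisors (not an integral domain)
Commutative: Yes
Integral domain: No
Has unity: Yes

ℤ_158: Commutative=Yes, Unity=Yes


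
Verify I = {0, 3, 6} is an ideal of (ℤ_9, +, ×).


Check ideal conditions for I = {0, 3, 6} in ℤ_9:
(1) I is an additive subgroup? Yes
(2) For r ∈ ℤ_9 and a ∈ I: r·a ∈ I? Yes

Yes, I is an ideal of ℤ_9


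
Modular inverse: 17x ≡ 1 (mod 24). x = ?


Use the extended Euclidean algorithm to write 1 = 17·s + 24·t; then s mod 24 is the inverse.
Euclidean algorithm:
  17 = 0·24 + 17
  24 = 1·17 + 7
  17 = 2·7 + 3
  7 = 2·3 + 1
  3 = 3·1 + 0
gcd(17,24) = 1
Back-substitution gives: 17·(-7) + 24·(5) = 1
So 17⁻¹ ≡ -7 ≡ 17 (mod 24)
Check: 17 × 17 = 289 ≡ 1 (mod 24) ✓

17⁻¹ ≡ 17 (mod 24)


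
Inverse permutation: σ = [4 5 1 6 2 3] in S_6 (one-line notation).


To find σ⁻¹, swap domain and range:
σ(1) = 4 → σ⁻¹(4) = 1
σ(2) = 5 → σ⁻¹(5) = 2
σ(3) = 1 → σ⁻¹(1) = 3
σ(4) = 6 → σ⁻¹(6) = 4
σ(5) = 2 → σ⁻¹(2) = 5
σ(6) = 3 → σ⁻¹(3) = 6

σ⁻¹ = [3 5 6 1 2 4]


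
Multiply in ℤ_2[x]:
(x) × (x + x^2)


Expand and collect like terms; reduce coefficients mod 2:
x^0: 0·0 = 0 ≡ 0 (mod 2)
x^1: 0·1 + 1·0 = 0 ≡ 0 (mod 2)
x^2: 0·1 + 1·1 = 1 ≡ 1 (mod 2)
x^3: 1·1 = 1 ≡ 1 (mod 2)
Result: x^2 + x^3

f · g = x^2 + x^3


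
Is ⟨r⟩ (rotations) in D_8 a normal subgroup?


H = ⟨r⟩ (rotations) in D_8
The rotation subgroup ⟨r⟩ has index 2 in D_8, so it is normal

Yes, normal subgroup


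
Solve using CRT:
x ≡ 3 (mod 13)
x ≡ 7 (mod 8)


m₁ = 13, m₂ = 8, gcd = 1, so CRT applies. M = m₁·m₂ = 104
Let M₁ = M/m₁ = 8, M₂ = M/m₂ = 13
Find y₁ ≡ M₁⁻¹ (mod m₁): 8⁻¹ ≡ 5 (mod 13)
Find y₂ ≡ M₂⁻¹ (mod m₂): 13⁻¹ ≡ 5 (mod 8)
x = a₁·M₁·y₁ + a₂·M₂·y₂ = 3·8·5 + 7·13·5 = 575
Reduce mod 104: x ≡ 55
Check: 55 mod 13 = 3 ✓, 55 mod 8 = 7 ✓

x ≡ 55 (mod 104)


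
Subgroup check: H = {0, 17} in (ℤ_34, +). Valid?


Subgroup test for H = {0, 17} in (ℤ_34, +):
(1) 0 ∈ H? Yes
(2) Closure: for all a,b ∈ H, (a+b) mod 34 ∈ H? Yes
(3) Inverses: for all a ∈ H, -a mod 34 ∈ H? Yes

Yes, H is a subgroup of ℤ_34


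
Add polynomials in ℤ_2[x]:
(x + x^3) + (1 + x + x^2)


Add coefficients mod 2:
x^0: 0 + 1 = 1 (mod 2)
x^1: 1 + 1 = 0 (mod 2)
x^2: 0 + 1 = 1 (mod 2)
x^3: 1 + 0 = 1 (mod 2)
Result: 1 + x^2 + x^3

f + g = 1 + x^2 + x^3


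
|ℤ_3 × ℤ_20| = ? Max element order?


|ℤ_3 × ℤ_20| = 3 × 20 = 60
Max element order = lcm(3,20) = 60
Cyclic? Yes (gcd=1)

|ℤ_3×ℤ_20| = 60, max element order = 60


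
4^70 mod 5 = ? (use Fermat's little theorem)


Fermat's little theorem: if p is prime and gcd(a,p)=1, then a^(p-1) ≡ 1 (mod p)
p = 5 is prime, gcd(4,5) = 1
Reduce exponent: 70 mod 4 = 2
So 4^70 ≡ 4^2 (mod 5)
4^2 mod 5 = 1

4^70 ≡ 1 (mod 5)


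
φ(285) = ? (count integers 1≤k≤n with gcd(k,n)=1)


Factor n: 285 = 3 × 5 × 19
φ(n) = n · ∏(1 - 1/p) over distinct primes p | n
φ(285) = 285 · (1 - 1/3) · (1 - 1/5) · (1 - 1/19) = 144

φ(285) = 144


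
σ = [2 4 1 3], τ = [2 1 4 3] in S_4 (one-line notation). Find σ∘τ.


σ∘τ: apply τ first, then σ
1 →τ 2 →σ 4
2 →τ 1 →σ 2
3 →τ 4 →σ 3
4 →τ 3 →σ 1

σ∘τ = [4 2 3 1]


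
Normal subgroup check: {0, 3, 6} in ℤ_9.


H = {0, 3, 6} in ℤ_9
ℤ_9 is abelian; every subgroup of an abelian group is normal

Yes, normal subgroup


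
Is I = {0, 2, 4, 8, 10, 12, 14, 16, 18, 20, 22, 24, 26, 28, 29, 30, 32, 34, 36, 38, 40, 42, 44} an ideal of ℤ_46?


Check ideal conditions for I = {0, 2, 4, 8, 10, 12, 14, 16, 18, 20, 22, 24, 26, 28, 29, 30, 32, 34, 36, 38, 40, 42, 44} in ℤ_46:
(1) I is an additive subgroup? No
(2) For r ∈ ℤ_46 and a ∈ I: r·a ∈ I? No  [counterexample: r=2, a=26, r·a mod 46 = 6 ∉ I]

No, I is not an ideal of ℤ_46


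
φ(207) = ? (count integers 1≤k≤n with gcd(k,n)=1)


Factor n: 207 = 3^2 × 23
φ(n) = n · ∏(1 - 1/p) over distinct primes p | n
φ(207) = 207 · (1 - 1/3) · (1 - 1/23) = 132

φ(207) = 132


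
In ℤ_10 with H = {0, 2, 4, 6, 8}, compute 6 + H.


6 + H = {6 + h (mod 10) : h ∈ H}
6+0=6, 6+2=8, 6+4=0, 6+6=2, 6+8=4
6 + H = {0, 2, 4, 6, 8} = 0 + H

6 + H = {0, 2, 4, 6, 8}


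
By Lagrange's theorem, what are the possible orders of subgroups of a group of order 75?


Lagrange's theorem: |H| divides |G|
|G| = 75
Divisors of 75: 1, 3, 5, 15, 25, 75

Possible subgroup orders: {1, 3, 5, 15, 25, 75}


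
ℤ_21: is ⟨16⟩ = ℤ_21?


g generates ℤ_n iff gcd(g, n) = 1
gcd(16, 21) = 1
Since gcd = 1, 16 is a generator.

Yes, 16 generates ℤ_21


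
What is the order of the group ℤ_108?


ℤ_n has n elements.

|ℤ_108| = 108


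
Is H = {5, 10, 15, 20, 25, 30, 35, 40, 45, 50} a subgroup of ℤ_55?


Subgroup test for H = {5, 10, 15, 20, 25, 30, 35, 40, 45, 50} in (ℤ_55, +):
(1) 0 ∈ H? No
(2) Closure: for all a,b ∈ H, (a+b) mod 55 ∈ H? No  [counterexample: 5 + 50 = 0 ∉ H]
(3) Inverses: for all a ∈ H, -a mod 55 ∈ H? Yes

No, H is not a subgroup of ℤ_55


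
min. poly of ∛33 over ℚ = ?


∛33 satisfies x³ - 33 = 0, irreducible over ℚ (no rational root; 33 is not a perfect cube)

Minimal polynomial: x³ - 33


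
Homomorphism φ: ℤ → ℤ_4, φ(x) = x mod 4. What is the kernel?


Kernel = preimage of identity
ker(φ) = {x ∈ ℤ : x ≡ 0 (mod 4)} = 4ℤ = {0, ±4, ±8, ...}

ker(φ) = 4ℤ


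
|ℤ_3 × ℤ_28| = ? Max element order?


|ℤ_3 × ℤ_28| = 3 × 28 = 84
Max element order = lcm(3,28) = 84
Cyclic? Yes (gcd=1)

|ℤ_3×ℤ_28| = 84, max element order = 84


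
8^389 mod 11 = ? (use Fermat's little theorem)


Fermat's little theorem: if p is prime and gcd(a,p)=1, then a^(p-1) ≡ 1 (mod p)
p = 11 is prime, gcd(8,11) = 1
Reduce exponent: 389 mod 10 = 9
So 8^389 ≡ 8^9 (mod 11)
8^9 mod 11 = 7

8^389 ≡ 7 (mod 11)


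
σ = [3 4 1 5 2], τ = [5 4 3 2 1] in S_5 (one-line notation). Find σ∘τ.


σ∘τ: apply τ first, then σ
1 →τ 5 →σ 2
2 →τ 4 →σ 5
3 →τ 3 →σ 1
4 →τ 2 →σ 4
5 →τ 1 →σ 3

σ∘τ = [2 5 1 4 3]


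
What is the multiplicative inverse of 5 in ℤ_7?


Use the extended Euclidean algorithm to write 1 = 5·s + 7·t; then s mod 7 is the inverse.
Euclidean algorithm:
  5 = 0·7 + 5
  7 = 1·5 + 2
  5 = 2·2 + 1
  2 = 2·1 + 0
gcd(5,7) = 1
Back-substitution gives: 5·(3) + 7·(-2) = 1
So 5⁻¹ ≡ 3 ≡ 3 (mod 7)
Check: 5 × 3 = 15 ≡ 1 (mod 7) ✓

5⁻¹ ≡ 3 (mod 7)


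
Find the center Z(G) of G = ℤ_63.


Z(G) = {g ∈ G | gx = xg for all x ∈ G}
ℤ_63 is abelian, so Z(G) = G

Z(ℤ_63) = ℤ_63


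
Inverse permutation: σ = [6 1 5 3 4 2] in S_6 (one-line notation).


To find σ⁻¹, swap domain and range:
σ(1) = 6 → σ⁻¹(6) = 1
σ(2) = 1 → σ⁻¹(1) = 2
σ(3) = 5 → σ⁻¹(5) = 3
σ(4) = 3 → σ⁻¹(3) = 4
σ(5) = 4 → σ⁻¹(4) = 5
σ(6) = 2 → σ⁻¹(2) = 6

σ⁻¹ = [2 6 4 5 3 1]


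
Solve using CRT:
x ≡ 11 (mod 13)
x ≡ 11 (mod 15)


m₁ = 13, m₂ = 15, gcd = 1, so CRT applies. M = m₁·m₂ = 195
Let M₁ = M/m₁ = 15, M₂ = M/m₂ = 13
Find y₁ ≡ M₁⁻¹ (mod m₁): 15⁻¹ ≡ 7 (mod 13)
Find y₂ ≡ M₂⁻¹ (mod m₂): 13⁻¹ ≡ 7 (mod 15)
x = a₁·M₁·y₁ + a₂·M₂·y₂ = 11·15·7 + 11·13·7 = 2156
Reduce mod 195: x ≡ 11
Check: 11 mod 13 = 11 ✓, 11 mod 15 = 11 ✓

x ≡ 11 (mod 195)


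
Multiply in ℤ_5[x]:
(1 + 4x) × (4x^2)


Expand and collect like terms; reduce coefficients mod 5:
x^0: 1·0 = 0 ≡ 0 (mod 5)
x^1: 1·0 + 4·0 = 0 ≡ 0 (mod 5)
x^2: 1·4 + 4·0 = 4 ≡ 4 (mod 5)
x^3: 4·4 = 16 ≡ 1 (mod 5)
Result: 4x^2 + x^3

f · g = 4x^2 + x^3


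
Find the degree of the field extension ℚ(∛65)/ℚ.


∛65 has minimal polynomial x³ - 65 (irreducible over ℚ since 65 is not a perfect cube)

[ℚ(∛65)/ℚ] = 3


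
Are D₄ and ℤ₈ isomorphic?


Comparing D₄ and ℤ₈:
D₄ is non-abelian, ℤ₈ is abelian

No, D₄ ≇ ℤ₈


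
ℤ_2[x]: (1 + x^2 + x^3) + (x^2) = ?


Add coefficients mod 2:
x^0: 1 + 0 = 1 (mod 2)
x^1: 0 + 0 = 0 (mod 2)
x^2: 1 + 1 = 0 (mod 2)
x^3: 1 + 0 = 1 (mod 2)
Result: 1 + x^3

f + g = 1 + x^3


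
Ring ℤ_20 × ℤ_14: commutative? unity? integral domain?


Direct product ring; commutative with unity (1,1); but (1,0)·(0,1) = (0,0) gives zero divisors, so not an integral domain
Commutative: Yes
Integral domain: No
Has unity: Yes

ℤ_20 × ℤ_14: Commutative=Yes, Unity=Yes


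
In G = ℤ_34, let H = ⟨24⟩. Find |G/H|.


|⟨24⟩| = n / gcd(24, 34) = 34 / 2 = 17
H is normal (ℤ_34 is abelian).
|G/H| = |G| / |H| = 34 / 17 = 2

|G/H| = 2


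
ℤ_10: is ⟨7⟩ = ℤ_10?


g generates ℤ_n iff gcd(g, n) = 1
gcd(7, 10) = 1
Since gcd = 1, 7 is a generator.

Yes, 7 generates ℤ_10


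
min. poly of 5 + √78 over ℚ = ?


Let α = 5 + √78. Then α - 5 = √78, so (α - 5)² = 78, giving α² - 10α - 53 = 0. Degree 2 and α ∉ ℚ, so this is the minimal polynomial.

Minimal polynomial: x² - 10x - 53


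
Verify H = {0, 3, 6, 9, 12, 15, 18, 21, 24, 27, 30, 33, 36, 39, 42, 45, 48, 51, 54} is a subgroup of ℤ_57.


Subgroup test for H = {0, 3, 6, 9, 12, 15, 18, 21, 24, 27, 30, 33, 36, 39, 42, 45, 48, 51, 54} in (ℤ_57, +):
(1) 0 ∈ H? Yes
(2) Closure: for all a,b ∈ H, (a+b) mod 57 ∈ H? Yes
(3) Inverses: for all a ∈ H, -a mod 57 ∈ H? Yes

Yes, H is a subgroup of ℤ_57


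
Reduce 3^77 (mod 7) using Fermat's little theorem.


Fermat's little theorem: if p is prime and gcd(a,p)=1, then a^(p-1) ≡ 1 (mod p)
p = 7 is prime, gcd(3,7) = 1
Reduce exponent: 77 mod 6 = 5
So 3^77 ≡ 3^5 (mod 7)
3^5 mod 7 = 5

3^77 ≡ 5 (mod 7)


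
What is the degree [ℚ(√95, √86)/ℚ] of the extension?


[ℚ(√95,√86):ℚ] = [ℚ(√95,√86):ℚ(√95)]·[ℚ(√95):ℚ] = 2·2 = 4

[ℚ(√95, √86)/ℚ] = 4


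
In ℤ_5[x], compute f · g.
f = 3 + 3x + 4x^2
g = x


Expand and collect like terms; reduce coefficients mod 5:
x^0: 3·0 = 0 ≡ 0 (mod 5)
x^1: 3·1 + 3·0 = 3 ≡ 3 (mod 5)
x^2: 3·1 + 4·0 = 3 ≡ 3 (mod 5)
x^3: 4·1 = 4 ≡ 4 (mod 5)
Result: 3x + 3x^2 + 4x^3

f · g = 3x + 3x^2 + 4x^3


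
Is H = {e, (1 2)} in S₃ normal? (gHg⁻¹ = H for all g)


H = {e, (1 2)} in S₃
(1 3)(1 2)(1 3)⁻¹ = (2 3) ∉ {e, (1 2)}, so it is not normal

No, not a normal subgroup


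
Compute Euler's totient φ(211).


Factor n: 211 = 211
φ(n) = n · ∏(1 - 1/p) over distinct primes p | n
φ(211) = 211 · (1 - 1/211) = 210

φ(211) = 210


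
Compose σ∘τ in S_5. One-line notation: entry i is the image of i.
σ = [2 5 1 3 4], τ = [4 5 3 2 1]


σ∘τ: apply τ first, then σ
1 →τ 4 →σ 3
2 →τ 5 →σ 4
3 →τ 3 →σ 1
4 →τ 2 →σ 5
5 →τ 1 →σ 2

σ∘τ = [3 4 1 5 2]


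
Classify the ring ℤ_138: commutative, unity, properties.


ℤ_138 is a commutative ring with unity 1; 138 = 2×69 is composite, so 2·69 ≡ 0 gives zero divisors (not an integral domain)
Commutative: Yes
Integral domain: No
Has unity: Yes

ℤ_138: Commutative=Yes, Unity=Yes


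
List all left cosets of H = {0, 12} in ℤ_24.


H = {0, 12}, |H| = 2
Number of cosets = |G|/|H| = 24/2 = 12
0 + H = {0, 12}
1 + H = {1, 13}
2 + H = {2, 14}
3 + H = {3, 15}
4 + H = {4, 16}
5 + H = {5, 17}
6 + H = {6, 18}
7 + H = {7, 19}
8 + H = {8, 20}
9 + H = {9, 21}
10 + H = {10, 22}
11 + H = {11, 23}

Cosets: 0+H={0,12}; 1+H={1,13}; 2+H={2,14}; 3+H={3,15}; 4+H={4,16}; 5+H={5,17}; 6+H={6,18}; 7+H={7,19}; 8+H={8,20}; 9+H={9,21}; 10+H={10,22}; 11+H={11,23}


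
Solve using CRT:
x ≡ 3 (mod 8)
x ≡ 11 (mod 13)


m₁ = 8, m₂ = 13, gcd = 1, so CRT applies. M = m₁·m₂ = 104
Let M₁ = M/m₁ = 13, M₂ = M/m₂ = 8
Find y₁ ≡ M₁⁻¹ (mod m₁): 13⁻¹ ≡ 5 (mod 8)
Find y₂ ≡ M₂⁻¹ (mod m₂): 8⁻¹ ≡ 5 (mod 13)
x = a₁·M₁·y₁ + a₂·M₂·y₂ = 3·13·5 + 11·8·5 = 635
Reduce mod 104: x ≡ 11
Check: 11 mod 8 = 3 ✓, 11 mod 13 = 11 ✓

x ≡ 11 (mod 104)
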